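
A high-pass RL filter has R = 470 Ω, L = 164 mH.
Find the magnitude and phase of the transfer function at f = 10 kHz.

Step 1 — Angular frequency: ω = 2π·1e+04 = 6.283e+04 rad/s.
Step 2 — Transfer function: H(jω) = jωL/(R + jωL).
Step 3 — Numerator jωL = j·1.03e+04; denominator R + jωL = 470 + j1.03e+04.
Step 4 — H = 0.9979 + j0.04552.
Step 5 — Magnitude: |H| = 0.999 (-0.0 dB); phase: φ = 2.6°.

|H| = 0.999 (-0.0 dB), φ = 2.6°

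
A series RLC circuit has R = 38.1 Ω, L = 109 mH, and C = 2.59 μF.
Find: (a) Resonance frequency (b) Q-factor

Step 1 — Resonance condition Im(Z)=0 gives ω₀ = 1/√(LC).
Step 2 — ω₀ = 1/√(0.109·2.59e-06) = 1882 rad/s.
Step 3 — f₀ = ω₀/(2π) = 299.5 Hz.
Step 4 — Series Q: Q = ω₀L/R = 1882·0.109/38.1 = 5.384.

(a) f₀ = 299.5 Hz  (b) Q = 5.384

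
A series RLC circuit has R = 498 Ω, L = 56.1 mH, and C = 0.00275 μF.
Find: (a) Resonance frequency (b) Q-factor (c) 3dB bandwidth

Step 1 — Resonance condition Im(Z)=0 gives ω₀ = 1/√(LC).
Step 2 — ω₀ = 1/√(0.0561·2.75e-09) = 8.051e+04 rad/s.
Step 3 — f₀ = ω₀/(2π) = 1.281e+04 Hz.
Step 4 — Series Q: Q = ω₀L/R = 8.051e+04·0.0561/498 = 9.07.
Step 5 — 3dB bandwidth: Δω = ω₀/Q = 8877 rad/s; BW = Δω/(2π) = 1413 Hz.

(a) f₀ = 1.281e+04 Hz  (b) Q = 9.07  (c) BW = 1413 Hz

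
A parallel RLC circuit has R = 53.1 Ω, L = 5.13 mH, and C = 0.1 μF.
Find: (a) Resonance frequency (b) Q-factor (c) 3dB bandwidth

Step 1 — Resonance: ω₀ = 1/√(LC) = 1/√(0.00513·1e-07) = 4.415e+04 rad/s.
Step 2 — f₀ = ω₀/(2π) = 7027 Hz.
Step 3 — Parallel Q: Q = R/(ω₀L) = 53.1/(4.415e+04·0.00513) = 0.2344.
Step 4 — Bandwidth: Δω = ω₀/Q = 1.883e+05 rad/s; BW = Δω/(2π) = 2.997e+04 Hz.

(a) f₀ = 7027 Hz  (b) Q = 0.2344  (c) BW = 2.997e+04 Hz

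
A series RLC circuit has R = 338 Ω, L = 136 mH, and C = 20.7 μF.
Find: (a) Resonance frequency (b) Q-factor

Step 1 — Resonance condition Im(Z)=0 gives ω₀ = 1/√(LC).
Step 2 — ω₀ = 1/√(0.136·2.07e-05) = 596 rad/s.
Step 3 — f₀ = ω₀/(2π) = 94.86 Hz.
Step 4 — Series Q: Q = ω₀L/R = 596·0.136/338 = 0.2398.

(a) f₀ = 94.86 Hz  (b) Q = 0.2398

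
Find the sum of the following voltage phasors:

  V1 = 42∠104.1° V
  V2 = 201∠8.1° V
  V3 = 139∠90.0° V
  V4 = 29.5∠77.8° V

Step 1 — Convert each phasor to rectangular form:
  V1 = 42·(cos(104.1°) + j·sin(104.1°)) = -10.23 + j40.73 V
  V2 = 201·(cos(8.1°) + j·sin(8.1°)) = 199 + j28.32 V
  V3 = 139·(cos(90.0°) + j·sin(90.0°)) = 0 + j139 V
  V4 = 29.5·(cos(77.8°) + j·sin(77.8°)) = 6.234 + j28.83 V
Step 2 — Sum components: V_total = 195 + j236.9 V.
Step 3 — Convert to polar: |V_total| = 306.8 V, ∠V_total = 50.5°.

V_total = 306.8∠50.5° V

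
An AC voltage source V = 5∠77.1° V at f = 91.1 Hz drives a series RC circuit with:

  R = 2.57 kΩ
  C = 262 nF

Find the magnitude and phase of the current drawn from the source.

Step 1 — Angular frequency: ω = 2π·f = 2π·91.1 = 572.4 rad/s.
Step 2 — Component impedances:
  R: Z = R = 2570 Ω
  C: Z = 1/(jωC) = -j/(ω·C) = 0 - j6668 Ω
Step 3 — Series combination: Z_total = R + C = 2570 - j6668 Ω = 7146∠-68.9° Ω.
Step 4 — Source phasor: V = 5∠77.1° V = 1.116 + j4.874 V.
Step 5 — Ohm's law: I = V / Z_total = (1.116 + j4.874) / (2570 - j6668) = -0.0005802 + j0.000391 A.
Step 6 — Convert to polar: |I| = 0.0006997 A, ∠I = 146.0°.

I = 0.0006997∠146.0° A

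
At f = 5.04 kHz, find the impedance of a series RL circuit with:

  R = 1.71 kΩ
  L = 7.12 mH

Step 1 — Angular frequency: ω = 2π·f = 2π·5040 = 3.167e+04 rad/s.
Step 2 — Component impedances:
  R: Z = R = 1710 Ω
  L: Z = jωL = j·3.167e+04·0.00712 = 0 + j225.5 Ω
Step 3 — Series combination: Z_total = R + L = 1710 + j225.5 Ω = 1725∠7.5° Ω.

Z = 1710 + j225.5 Ω = 1725∠7.5° Ω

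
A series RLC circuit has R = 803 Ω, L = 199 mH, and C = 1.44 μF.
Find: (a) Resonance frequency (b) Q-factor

Step 1 — Resonance condition Im(Z)=0 gives ω₀ = 1/√(LC).
Step 2 — ω₀ = 1/√(0.199·1.44e-06) = 1868 rad/s.
Step 3 — f₀ = ω₀/(2π) = 297.3 Hz.
Step 4 — Series Q: Q = ω₀L/R = 1868·0.199/803 = 0.4629.

(a) f₀ = 297.3 Hz  (b) Q = 0.4629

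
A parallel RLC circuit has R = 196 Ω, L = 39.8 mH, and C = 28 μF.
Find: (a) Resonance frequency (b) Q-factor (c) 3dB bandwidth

Step 1 — Resonance: ω₀ = 1/√(LC) = 1/√(0.0398·2.8e-05) = 947.3 rad/s.
Step 2 — f₀ = ω₀/(2π) = 150.8 Hz.
Step 3 — Parallel Q: Q = R/(ω₀L) = 196/(947.3·0.0398) = 5.199.
Step 4 — Bandwidth: Δω = ω₀/Q = 182.2 rad/s; BW = Δω/(2π) = 29 Hz.

(a) f₀ = 150.8 Hz  (b) Q = 5.199  (c) BW = 29 Hz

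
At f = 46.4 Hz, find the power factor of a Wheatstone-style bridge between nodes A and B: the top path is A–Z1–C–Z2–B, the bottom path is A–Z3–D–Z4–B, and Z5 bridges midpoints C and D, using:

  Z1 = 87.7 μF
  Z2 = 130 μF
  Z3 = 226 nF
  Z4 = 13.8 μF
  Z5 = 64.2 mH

Step 1 — Angular frequency: ω = 2π·f = 2π·46.4 = 291.5 rad/s.
Step 2 — Component impedances:
  Z1: Z = 1/(jωC) = -j/(ω·C) = 0 - j39.11 Ω
  Z2: Z = 1/(jωC) = -j/(ω·C) = 0 - j26.39 Ω
  Z3: Z = 1/(jωC) = -j/(ω·C) = 0 - j1.518e+04 Ω
  Z4: Z = 1/(jωC) = -j/(ω·C) = 0 - j248.6 Ω
  Z5: Z = jωL = j·291.5·0.0642 = 0 + j18.72 Ω
Step 3 — Bridge requires nodal analysis (the Z5 bridge couples midpoints C and D, so the two paths cannot be reduced to a simple series/parallel combination). Setting node B to ground and injecting 1 A at node A, the 3-node admittance system at A, C, D solves to V_A = Z_AB = 0 - j62.69 Ω = 62.69∠-90.0° Ω.
Step 4 — Power factor: PF = cos(φ) = Re(Z)/|Z| = 0/62.69 = 0.
Step 5 — Type: Im(Z) = -62.69 ⇒ leading (phase φ = -90.0°).

PF = 0 (leading, φ = -90.0°)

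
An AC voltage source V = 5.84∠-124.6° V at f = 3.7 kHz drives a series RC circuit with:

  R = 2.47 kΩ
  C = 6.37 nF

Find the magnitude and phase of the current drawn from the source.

Step 1 — Angular frequency: ω = 2π·f = 2π·3700 = 2.325e+04 rad/s.
Step 2 — Component impedances:
  R: Z = R = 2470 Ω
  C: Z = 1/(jωC) = -j/(ω·C) = 0 - j6753 Ω
Step 3 — Series combination: Z_total = R + C = 2470 - j6753 Ω = 7190∠-69.9° Ω.
Step 4 — Source phasor: V = 5.84∠-124.6° V = -3.316 - j4.807 V.
Step 5 — Ohm's law: I = V / Z_total = (-3.316 - j4.807) / (2470 - j6753) = 0.0004694 - j0.0006628 A.
Step 6 — Convert to polar: |I| = 0.0008122 A, ∠I = -54.7°.

I = 0.0008122∠-54.7° A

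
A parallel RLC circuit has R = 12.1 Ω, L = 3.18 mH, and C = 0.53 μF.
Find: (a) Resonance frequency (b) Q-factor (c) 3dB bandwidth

Step 1 — Resonance: ω₀ = 1/√(LC) = 1/√(0.00318·5.3e-07) = 2.436e+04 rad/s.
Step 2 — f₀ = ω₀/(2π) = 3877 Hz.
Step 3 — Parallel Q: Q = R/(ω₀L) = 12.1/(2.436e+04·0.00318) = 0.1562.
Step 4 — Bandwidth: Δω = ω₀/Q = 1.559e+05 rad/s; BW = Δω/(2π) = 2.482e+04 Hz.

(a) f₀ = 3877 Hz  (b) Q = 0.1562  (c) BW = 2.482e+04 Hz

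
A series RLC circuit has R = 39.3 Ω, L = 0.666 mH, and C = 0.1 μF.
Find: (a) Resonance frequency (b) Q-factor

Step 1 — Resonance condition Im(Z)=0 gives ω₀ = 1/√(LC).
Step 2 — ω₀ = 1/√(0.000666·1e-07) = 1.225e+05 rad/s.
Step 3 — f₀ = ω₀/(2π) = 1.95e+04 Hz.
Step 4 — Series Q: Q = ω₀L/R = 1.225e+05·0.000666/39.3 = 2.077.

(a) f₀ = 1.95e+04 Hz  (b) Q = 2.077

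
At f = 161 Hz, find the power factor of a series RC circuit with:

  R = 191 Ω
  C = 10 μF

Step 1 — Angular frequency: ω = 2π·f = 2π·161 = 1012 rad/s.
Step 2 — Component impedances:
  R: Z = R = 191 Ω
  C: Z = 1/(jωC) = -j/(ω·C) = 0 - j98.85 Ω
Step 3 — Series combination: Z_total = R + C = 191 - j98.85 Ω = 215.1∠-27.4° Ω.
Step 4 — Power factor: PF = cos(φ) = Re(Z)/|Z| = 191/215.07 = 0.8881.
Step 5 — Type: Im(Z) = -98.85 ⇒ leading (phase φ = -27.4°).

PF = 0.8881 (leading, φ = -27.4°)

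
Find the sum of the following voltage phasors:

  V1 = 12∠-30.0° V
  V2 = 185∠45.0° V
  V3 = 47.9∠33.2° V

Step 1 — Convert each phasor to rectangular form:
  V1 = 12·(cos(-30.0°) + j·sin(-30.0°)) = 10.39 - j6 V
  V2 = 185·(cos(45.0°) + j·sin(45.0°)) = 130.8 + j130.8 V
  V3 = 47.9·(cos(33.2°) + j·sin(33.2°)) = 40.08 + j26.23 V
Step 2 — Sum components: V_total = 181.3 + j151 V.
Step 3 — Convert to polar: |V_total| = 236 V, ∠V_total = 39.8°.

V_total = 236∠39.8° V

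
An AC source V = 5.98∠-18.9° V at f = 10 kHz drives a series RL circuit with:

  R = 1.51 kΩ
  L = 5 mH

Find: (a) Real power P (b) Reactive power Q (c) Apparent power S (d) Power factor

Step 1 — Angular frequency: ω = 2π·f = 2π·1e+04 = 6.283e+04 rad/s.
Step 2 — Component impedances:
  R: Z = R = 1510 Ω
  L: Z = jωL = j·6.283e+04·0.005 = 0 + j314.2 Ω
Step 3 — Series combination: Z_total = R + L = 1510 + j314.2 Ω = 1542∠11.8° Ω.
Step 4 — Source phasor: V = 5.98∠-18.9° V = 5.658 - j1.937 V.
Step 5 — Current: I = V / Z = 0.003335 - j0.001977 A = 0.003877∠-30.7° A.
Step 6 — Complex power: S = V·I* = 0.0227 + j0.004723 VA.
Step 7 — Real power: P = Re(S) = 0.0227 W.
Step 8 — Reactive power: Q = Im(S) = 0.004723 VAR.
Step 9 — Apparent power: |S| = 0.02319 VA.
Step 10 — Power factor: PF = P/|S| = 0.979 (lagging).

(a) P = 0.0227 W  (b) Q = 0.004723 VAR  (c) S = 0.02319 VA  (d) PF = 0.979 (lagging)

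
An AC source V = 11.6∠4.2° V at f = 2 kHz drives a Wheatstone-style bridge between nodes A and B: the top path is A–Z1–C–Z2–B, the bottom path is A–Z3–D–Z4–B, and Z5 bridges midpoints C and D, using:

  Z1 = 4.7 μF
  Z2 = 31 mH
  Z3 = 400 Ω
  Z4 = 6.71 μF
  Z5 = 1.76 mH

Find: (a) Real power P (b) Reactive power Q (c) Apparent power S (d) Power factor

Step 1 — Angular frequency: ω = 2π·f = 2π·2000 = 1.257e+04 rad/s.
Step 2 — Component impedances:
  Z1: Z = 1/(jωC) = -j/(ω·C) = 0 - j16.93 Ω
  Z2: Z = jωL = j·1.257e+04·0.031 = 0 + j389.6 Ω
  Z3: Z = R = 400 Ω
  Z4: Z = 1/(jωC) = -j/(ω·C) = 0 - j11.86 Ω
  Z5: Z = jωL = j·1.257e+04·0.00176 = 0 + j22.12 Ω
Step 3 — Bridge requires nodal analysis (the Z5 bridge couples midpoints C and D, so the two paths cannot be reduced to a simple series/parallel combination). Setting node B to ground and injecting 1 A at node A, the 3-node admittance system at A, C, D solves to V_A = Z_AB = 0.05331 - j6.938 Ω = 6.938∠-89.6° Ω.
Step 4 — Source phasor: V = 11.6∠4.2° V = 11.57 + j0.8496 V.
Step 5 — Current: I = V / Z = -0.1096 + j1.668 A = 1.672∠93.8° A.
Step 6 — Complex power: S = V·I* = 0.149 - j19.39 VA.
Step 7 — Real power: P = Re(S) = 0.149 W.
Step 8 — Reactive power: Q = Im(S) = -19.39 VAR.
Step 9 — Apparent power: |S| = 19.39 VA.
Step 10 — Power factor: PF = P/|S| = 0.007684 (leading).

(a) P = 0.149 W  (b) Q = -19.39 VAR  (c) S = 19.39 VA  (d) PF = 0.007684 (leading)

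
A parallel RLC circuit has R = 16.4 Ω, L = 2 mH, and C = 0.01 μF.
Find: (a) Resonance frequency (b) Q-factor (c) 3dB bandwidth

Step 1 — Resonance: ω₀ = 1/√(LC) = 1/√(0.002·1e-08) = 2.236e+05 rad/s.
Step 2 — f₀ = ω₀/(2π) = 3.559e+04 Hz.
Step 3 — Parallel Q: Q = R/(ω₀L) = 16.4/(2.236e+05·0.002) = 0.03667.
Step 4 — Bandwidth: Δω = ω₀/Q = 6.098e+06 rad/s; BW = Δω/(2π) = 9.705e+05 Hz.

(a) f₀ = 3.559e+04 Hz  (b) Q = 0.03667  (c) BW = 9.705e+05 Hz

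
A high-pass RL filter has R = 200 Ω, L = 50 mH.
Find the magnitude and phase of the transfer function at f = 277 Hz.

Step 1 — Angular frequency: ω = 2π·277 = 1740 rad/s.
Step 2 — Transfer function: H(jω) = jωL/(R + jωL).
Step 3 — Numerator jωL = j·87.02; denominator R + jωL = 200 + j87.02.
Step 4 — H = 0.1592 + j0.3658.
Step 5 — Magnitude: |H| = 0.399 (-8.0 dB); phase: φ = 66.5°.

|H| = 0.399 (-8.0 dB), φ = 66.5°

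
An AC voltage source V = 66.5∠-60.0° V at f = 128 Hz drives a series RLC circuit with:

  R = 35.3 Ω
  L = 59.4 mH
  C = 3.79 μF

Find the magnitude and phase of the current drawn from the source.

Step 1 — Angular frequency: ω = 2π·f = 2π·128 = 804.2 rad/s.
Step 2 — Component impedances:
  R: Z = R = 35.3 Ω
  L: Z = jωL = j·804.2·0.0594 = 0 + j47.77 Ω
  C: Z = 1/(jωC) = -j/(ω·C) = 0 - j328.1 Ω
Step 3 — Series combination: Z_total = R + L + C = 35.3 - j280.3 Ω = 282.5∠-82.8° Ω.
Step 4 — Source phasor: V = 66.5∠-60.0° V = 33.25 - j57.59 V.
Step 5 — Ohm's law: I = V / Z_total = (33.25 - j57.59) / (35.3 - j280.3) = 0.217 + j0.0913 A.
Step 6 — Convert to polar: |I| = 0.2354 A, ∠I = 22.8°.

I = 0.2354∠22.8° A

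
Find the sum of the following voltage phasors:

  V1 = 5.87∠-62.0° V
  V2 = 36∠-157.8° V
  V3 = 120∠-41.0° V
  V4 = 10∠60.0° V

Step 1 — Convert each phasor to rectangular form:
  V1 = 5.87·(cos(-62.0°) + j·sin(-62.0°)) = 2.756 - j5.183 V
  V2 = 36·(cos(-157.8°) + j·sin(-157.8°)) = -33.33 - j13.6 V
  V3 = 120·(cos(-41.0°) + j·sin(-41.0°)) = 90.57 - j78.73 V
  V4 = 10·(cos(60.0°) + j·sin(60.0°)) = 5 + j8.66 V
Step 2 — Sum components: V_total = 64.99 - j88.85 V.
Step 3 — Convert to polar: |V_total| = 110.1 V, ∠V_total = -53.8°.

V_total = 110.1∠-53.8° V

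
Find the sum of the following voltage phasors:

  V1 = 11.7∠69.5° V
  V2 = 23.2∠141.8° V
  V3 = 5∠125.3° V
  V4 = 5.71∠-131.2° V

Step 1 — Convert each phasor to rectangular form:
  V1 = 11.7·(cos(69.5°) + j·sin(69.5°)) = 4.097 + j10.96 V
  V2 = 23.2·(cos(141.8°) + j·sin(141.8°)) = -18.23 + j14.35 V
  V3 = 5·(cos(125.3°) + j·sin(125.3°)) = -2.889 + j4.081 V
  V4 = 5.71·(cos(-131.2°) + j·sin(-131.2°)) = -3.761 - j4.296 V
Step 2 — Sum components: V_total = -20.78 + j25.09 V.
Step 3 — Convert to polar: |V_total| = 32.58 V, ∠V_total = 129.6°.

V_total = 32.58∠129.6° V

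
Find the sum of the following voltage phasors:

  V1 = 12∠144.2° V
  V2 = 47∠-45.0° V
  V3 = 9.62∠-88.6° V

Step 1 — Convert each phasor to rectangular form:
  V1 = 12·(cos(144.2°) + j·sin(144.2°)) = -9.733 + j7.019 V
  V2 = 47·(cos(-45.0°) + j·sin(-45.0°)) = 33.23 - j33.23 V
  V3 = 9.62·(cos(-88.6°) + j·sin(-88.6°)) = 0.235 - j9.617 V
Step 2 — Sum components: V_total = 23.74 - j35.83 V.
Step 3 — Convert to polar: |V_total| = 42.98 V, ∠V_total = -56.5°.

V_total = 42.98∠-56.5° V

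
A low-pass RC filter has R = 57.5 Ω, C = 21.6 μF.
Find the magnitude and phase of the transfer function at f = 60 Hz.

Step 1 — Angular frequency: ω = 2π·60 = 377 rad/s.
Step 2 — Transfer function: H(jω) = 1/(1 + jωRC).
Step 3 — Denominator: 1 + jωRC = 1 + j·377·57.5·2.16e-05 = 1 + j0.4682.
Step 4 — H = 0.8202 - j0.384.
Step 5 — Magnitude: |H| = 0.9056 (-0.9 dB); phase: φ = -25.1°.

|H| = 0.9056 (-0.9 dB), φ = -25.1°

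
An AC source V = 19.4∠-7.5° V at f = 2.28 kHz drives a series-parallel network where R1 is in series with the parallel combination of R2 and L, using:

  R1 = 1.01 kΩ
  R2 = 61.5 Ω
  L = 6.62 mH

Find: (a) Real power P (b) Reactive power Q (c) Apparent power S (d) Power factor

Step 1 — Angular frequency: ω = 2π·f = 2π·2280 = 1.433e+04 rad/s.
Step 2 — Component impedances:
  R1: Z = R = 1010 Ω
  R2: Z = R = 61.5 Ω
  L: Z = jωL = j·1.433e+04·0.00662 = 0 + j94.84 Ω
Step 3 — Parallel branch: R2 || L = 1/(1/R2 + 1/L) = 43.29 + j28.08 Ω.
Step 4 — Series with R1: Z_total = R1 + (R2 || L) = 1053 + j28.08 Ω = 1054∠1.5° Ω.
Step 5 — Source phasor: V = 19.4∠-7.5° V = 19.23 - j2.532 V.
Step 6 — Current: I = V / Z = 0.01818 - j0.002889 A = 0.01841∠-9.0° A.
Step 7 — Complex power: S = V·I* = 0.3571 + j0.009517 VA.
Step 8 — Real power: P = Re(S) = 0.3571 W.
Step 9 — Reactive power: Q = Im(S) = 0.009517 VAR.
Step 10 — Apparent power: |S| = 0.3572 VA.
Step 11 — Power factor: PF = P/|S| = 0.9996 (lagging).

(a) P = 0.3571 W  (b) Q = 0.009517 VAR  (c) S = 0.3572 VA  (d) PF = 0.9996 (lagging)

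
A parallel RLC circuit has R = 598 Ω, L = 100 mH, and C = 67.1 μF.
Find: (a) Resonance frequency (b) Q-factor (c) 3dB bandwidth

Step 1 — Resonance: ω₀ = 1/√(LC) = 1/√(0.1·6.71e-05) = 386 rad/s.
Step 2 — f₀ = ω₀/(2π) = 61.44 Hz.
Step 3 — Parallel Q: Q = R/(ω₀L) = 598/(386·0.1) = 15.49.
Step 4 — Bandwidth: Δω = ω₀/Q = 24.92 rad/s; BW = Δω/(2π) = 3.966 Hz.

(a) f₀ = 61.44 Hz  (b) Q = 15.49  (c) BW = 3.966 Hz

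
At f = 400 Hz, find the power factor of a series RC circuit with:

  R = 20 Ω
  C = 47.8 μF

Step 1 — Angular frequency: ω = 2π·f = 2π·400 = 2513 rad/s.
Step 2 — Component impedances:
  R: Z = R = 20 Ω
  C: Z = 1/(jωC) = -j/(ω·C) = 0 - j8.324 Ω
Step 3 — Series combination: Z_total = R + C = 20 - j8.324 Ω = 21.66∠-22.6° Ω.
Step 4 — Power factor: PF = cos(φ) = Re(Z)/|Z| = 20/21.663 = 0.9232.
Step 5 — Type: Im(Z) = -8.324 ⇒ leading (phase φ = -22.6°).

PF = 0.9232 (leading, φ = -22.6°)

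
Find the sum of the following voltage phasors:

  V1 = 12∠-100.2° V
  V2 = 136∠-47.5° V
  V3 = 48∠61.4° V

Step 1 — Convert each phasor to rectangular form:
  V1 = 12·(cos(-100.2°) + j·sin(-100.2°)) = -2.125 - j11.81 V
  V2 = 136·(cos(-47.5°) + j·sin(-47.5°)) = 91.88 - j100.3 V
  V3 = 48·(cos(61.4°) + j·sin(61.4°)) = 22.98 + j42.14 V
Step 2 — Sum components: V_total = 112.7 - j69.94 V.
Step 3 — Convert to polar: |V_total| = 132.7 V, ∠V_total = -31.8°.

V_total = 132.7∠-31.8° V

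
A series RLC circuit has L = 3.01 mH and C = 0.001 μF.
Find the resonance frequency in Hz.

Step 1 — Resonance condition Im(Z)=0 gives ω₀ = 1/√(LC).
Step 2 — ω₀ = 1/√(0.00301·1e-09) = 5.764e+05 rad/s.
Step 3 — f₀ = ω₀/(2π) = 9.174e+04 Hz.

f₀ = 9.174e+04 Hz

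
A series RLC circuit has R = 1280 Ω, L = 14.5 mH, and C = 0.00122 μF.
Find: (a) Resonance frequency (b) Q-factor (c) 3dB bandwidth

Step 1 — Resonance: ω₀ = 1/√(LC) = 1/√(0.0145·1.22e-09) = 2.378e+05 rad/s.
Step 2 — f₀ = ω₀/(2π) = 3.784e+04 Hz.
Step 3 — Series Q: Q = ω₀L/R = 2.378e+05·0.0145/1280 = 2.693.
Step 4 — Bandwidth: Δω = ω₀/Q = 8.828e+04 rad/s; BW = Δω/(2π) = 1.405e+04 Hz.

(a) f₀ = 3.784e+04 Hz  (b) Q = 2.693  (c) BW = 1.405e+04 Hz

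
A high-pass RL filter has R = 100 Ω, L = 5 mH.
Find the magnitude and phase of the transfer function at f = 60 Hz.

Step 1 — Angular frequency: ω = 2π·60 = 377 rad/s.
Step 2 — Transfer function: H(jω) = jωL/(R + jωL).
Step 3 — Numerator jωL = j·1.885; denominator R + jωL = 100 + j1.885.
Step 4 — H = 0.0003552 + j0.01884.
Step 5 — Magnitude: |H| = 0.01885 (-34.5 dB); phase: φ = 88.9°.

|H| = 0.01885 (-34.5 dB), φ = 88.9°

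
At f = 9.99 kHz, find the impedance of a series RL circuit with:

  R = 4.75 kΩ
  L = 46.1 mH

Step 1 — Angular frequency: ω = 2π·f = 2π·9990 = 6.277e+04 rad/s.
Step 2 — Component impedances:
  R: Z = R = 4750 Ω
  L: Z = jωL = j·6.277e+04·0.0461 = 0 + j2894 Ω
Step 3 — Series combination: Z_total = R + L = 4750 + j2894 Ω = 5562∠31.3° Ω.

Z = 4750 + j2894 Ω = 5562∠31.3° Ω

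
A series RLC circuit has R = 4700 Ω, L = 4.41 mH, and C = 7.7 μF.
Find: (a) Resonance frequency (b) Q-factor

Step 1 — Resonance condition Im(Z)=0 gives ω₀ = 1/√(LC).
Step 2 — ω₀ = 1/√(0.00441·7.7e-06) = 5427 rad/s.
Step 3 — f₀ = ω₀/(2π) = 863.7 Hz.
Step 4 — Series Q: Q = ω₀L/R = 5427·0.00441/4700 = 0.005092.

(a) f₀ = 863.7 Hz  (b) Q = 0.005092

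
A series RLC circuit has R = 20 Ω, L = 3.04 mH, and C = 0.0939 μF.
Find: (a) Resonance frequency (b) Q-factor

Step 1 — Resonance condition Im(Z)=0 gives ω₀ = 1/√(LC).
Step 2 — ω₀ = 1/√(0.00304·9.39e-08) = 5.919e+04 rad/s.
Step 3 — f₀ = ω₀/(2π) = 9420 Hz.
Step 4 — Series Q: Q = ω₀L/R = 5.919e+04·0.00304/20 = 8.997.

(a) f₀ = 9420 Hz  (b) Q = 8.997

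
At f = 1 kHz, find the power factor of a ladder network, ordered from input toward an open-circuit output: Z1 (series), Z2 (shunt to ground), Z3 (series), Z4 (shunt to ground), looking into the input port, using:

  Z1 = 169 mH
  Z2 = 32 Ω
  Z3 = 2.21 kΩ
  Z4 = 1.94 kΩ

Step 1 — Angular frequency: ω = 2π·f = 2π·1000 = 6283 rad/s.
Step 2 — Component impedances:
  Z1: Z = jωL = j·6283·0.169 = 0 + j1062 Ω
  Z2: Z = R = 32 Ω
  Z3: Z = R = 2210 Ω
  Z4: Z = R = 1940 Ω
Step 3 — Ladder network (open output): work backward from the far end, alternating series and parallel combinations. Z_in = 31.76 + j1062 Ω = 1062∠88.3° Ω.
Step 4 — Power factor: PF = cos(φ) = Re(Z)/|Z| = 31.755/1062.3 = 0.02989.
Step 5 — Type: Im(Z) = 1062 ⇒ lagging (phase φ = 88.3°).

PF = 0.02989 (lagging, φ = 88.3°)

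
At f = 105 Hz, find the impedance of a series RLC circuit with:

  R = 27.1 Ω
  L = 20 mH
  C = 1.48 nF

Step 1 — Angular frequency: ω = 2π·f = 2π·105 = 659.7 rad/s.
Step 2 — Component impedances:
  R: Z = R = 27.1 Ω
  L: Z = jωL = j·659.7·0.02 = 0 + j13.19 Ω
  C: Z = 1/(jωC) = -j/(ω·C) = 0 - j1.024e+06 Ω
Step 3 — Series combination: Z_total = R + L + C = 27.1 - j1.024e+06 Ω = 1.024e+06∠-90.0° Ω.

Z = 27.1 - j1.024e+06 Ω = 1.024e+06∠-90.0° Ω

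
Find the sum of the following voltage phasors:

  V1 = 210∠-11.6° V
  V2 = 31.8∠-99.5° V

Step 1 — Convert each phasor to rectangular form:
  V1 = 210·(cos(-11.6°) + j·sin(-11.6°)) = 205.7 - j42.23 V
  V2 = 31.8·(cos(-99.5°) + j·sin(-99.5°)) = -5.249 - j31.36 V
Step 2 — Sum components: V_total = 200.5 - j73.59 V.
Step 3 — Convert to polar: |V_total| = 213.5 V, ∠V_total = -20.2°.

V_total = 213.5∠-20.2° V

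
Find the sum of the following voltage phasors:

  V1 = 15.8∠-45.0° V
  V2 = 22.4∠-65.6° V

Step 1 — Convert each phasor to rectangular form:
  V1 = 15.8·(cos(-45.0°) + j·sin(-45.0°)) = 11.17 - j11.17 V
  V2 = 22.4·(cos(-65.6°) + j·sin(-65.6°)) = 9.254 - j20.4 V
Step 2 — Sum components: V_total = 20.43 - j31.57 V.
Step 3 — Convert to polar: |V_total| = 37.6 V, ∠V_total = -57.1°.

V_total = 37.6∠-57.1° V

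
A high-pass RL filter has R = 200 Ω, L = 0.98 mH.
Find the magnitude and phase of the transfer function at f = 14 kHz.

Step 1 — Angular frequency: ω = 2π·1.4e+04 = 8.796e+04 rad/s.
Step 2 — Transfer function: H(jω) = jωL/(R + jωL).
Step 3 — Numerator jωL = j·86.21; denominator R + jωL = 200 + j86.21.
Step 4 — H = 0.1567 + j0.3635.
Step 5 — Magnitude: |H| = 0.3958 (-8.0 dB); phase: φ = 66.7°.

|H| = 0.3958 (-8.0 dB), φ = 66.7°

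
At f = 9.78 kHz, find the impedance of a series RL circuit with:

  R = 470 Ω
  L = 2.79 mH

Step 1 — Angular frequency: ω = 2π·f = 2π·9780 = 6.145e+04 rad/s.
Step 2 — Component impedances:
  R: Z = R = 470 Ω
  L: Z = jωL = j·6.145e+04·0.00279 = 0 + j171.4 Ω
Step 3 — Series combination: Z_total = R + L = 470 + j171.4 Ω = 500.3∠20.0° Ω.

Z = 470 + j171.4 Ω = 500.3∠20.0° Ω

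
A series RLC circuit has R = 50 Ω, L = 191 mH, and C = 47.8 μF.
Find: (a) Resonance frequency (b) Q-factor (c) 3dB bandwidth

Step 1 — Resonance condition Im(Z)=0 gives ω₀ = 1/√(LC).
Step 2 — ω₀ = 1/√(0.191·4.78e-05) = 331 rad/s.
Step 3 — f₀ = ω₀/(2π) = 52.67 Hz.
Step 4 — Series Q: Q = ω₀L/R = 331·0.191/50 = 1.264.
Step 5 — 3dB bandwidth: Δω = ω₀/Q = 261.8 rad/s; BW = Δω/(2π) = 41.66 Hz.

(a) f₀ = 52.67 Hz  (b) Q = 1.264  (c) BW = 41.66 Hz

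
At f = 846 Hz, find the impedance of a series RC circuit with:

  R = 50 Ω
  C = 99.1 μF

Step 1 — Angular frequency: ω = 2π·f = 2π·846 = 5316 rad/s.
Step 2 — Component impedances:
  R: Z = R = 50 Ω
  C: Z = 1/(jωC) = -j/(ω·C) = 0 - j1.898 Ω
Step 3 — Series combination: Z_total = R + C = 50 - j1.898 Ω = 50.04∠-2.2° Ω.

Z = 50 - j1.898 Ω = 50.04∠-2.2° Ω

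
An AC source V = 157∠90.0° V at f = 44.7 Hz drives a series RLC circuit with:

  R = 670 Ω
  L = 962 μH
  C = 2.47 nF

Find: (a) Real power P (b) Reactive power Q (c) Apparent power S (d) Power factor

Step 1 — Angular frequency: ω = 2π·f = 2π·44.7 = 280.9 rad/s.
Step 2 — Component impedances:
  R: Z = R = 670 Ω
  L: Z = jωL = j·280.9·0.000962 = 0 + j0.2702 Ω
  C: Z = 1/(jωC) = -j/(ω·C) = 0 - j1.442e+06 Ω
Step 3 — Series combination: Z_total = R + L + C = 670 - j1.442e+06 Ω = 1.442e+06∠-90.0° Ω.
Step 4 — Source phasor: V = 157∠90.0° V = 0 + j157 V.
Step 5 — Current: I = V / Z = -0.0001089 + j5.062e-08 A = 0.0001089∠180.0° A.
Step 6 — Complex power: S = V·I* = 7.948e-06 - j0.0171 VA.
Step 7 — Real power: P = Re(S) = 7.948e-06 W.
Step 8 — Reactive power: Q = Im(S) = -0.0171 VAR.
Step 9 — Apparent power: |S| = 0.0171 VA.
Step 10 — Power factor: PF = P/|S| = 0.0004648 (leading).

(a) P = 7.948e-06 W  (b) Q = -0.0171 VAR  (c) S = 0.0171 VA  (d) PF = 0.0004648 (leading)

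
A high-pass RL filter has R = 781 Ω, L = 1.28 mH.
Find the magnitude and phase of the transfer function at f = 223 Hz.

Step 1 — Angular frequency: ω = 2π·223 = 1401 rad/s.
Step 2 — Transfer function: H(jω) = jωL/(R + jωL).
Step 3 — Numerator jωL = j·1.793; denominator R + jωL = 781 + j1.793.
Step 4 — H = 5.273e-06 + j0.002296.
Step 5 — Magnitude: |H| = 0.002296 (-52.8 dB); phase: φ = 89.9°.

|H| = 0.002296 (-52.8 dB), φ = 89.9°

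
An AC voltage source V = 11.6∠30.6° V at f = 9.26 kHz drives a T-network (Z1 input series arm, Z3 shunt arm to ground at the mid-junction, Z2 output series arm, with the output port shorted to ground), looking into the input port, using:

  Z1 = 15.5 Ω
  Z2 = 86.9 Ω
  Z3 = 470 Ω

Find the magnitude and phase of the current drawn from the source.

Step 1 — Angular frequency: ω = 2π·f = 2π·9260 = 5.818e+04 rad/s.
Step 2 — Component impedances:
  Z1: Z = R = 15.5 Ω
  Z2: Z = R = 86.9 Ω
  Z3: Z = R = 470 Ω
Step 3 — With the output port shorted to ground, the output series arm Z2 runs from the junction to ground; the shunt arm Z3 also runs from the junction to ground. They appear in parallel: Z3 || Z2 = 73.34 Ω.
Step 4 — Series with input arm Z1: Z_in = Z1 + (Z3 || Z2) = 88.84 Ω = 88.84∠0.0° Ω.
Step 5 — Source phasor: V = 11.6∠30.6° V = 9.985 + j5.905 V.
Step 6 — Ohm's law: I = V / Z_total = (9.985 + j5.905) / (88.84) = 0.1124 + j0.06647 A.
Step 7 — Convert to polar: |I| = 0.1306 A, ∠I = 30.6°.

I = 0.1306∠30.6° A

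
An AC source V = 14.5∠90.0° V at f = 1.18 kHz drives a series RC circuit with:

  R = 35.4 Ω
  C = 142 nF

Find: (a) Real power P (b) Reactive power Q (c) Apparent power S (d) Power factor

Step 1 — Angular frequency: ω = 2π·f = 2π·1180 = 7414 rad/s.
Step 2 — Component impedances:
  R: Z = R = 35.4 Ω
  C: Z = 1/(jωC) = -j/(ω·C) = 0 - j949.8 Ω
Step 3 — Series combination: Z_total = R + C = 35.4 - j949.8 Ω = 950.5∠-87.9° Ω.
Step 4 — Source phasor: V = 14.5∠90.0° V = 0 + j14.5 V.
Step 5 — Current: I = V / Z = -0.01524 + j0.0005682 A = 0.01526∠177.9° A.
Step 6 — Complex power: S = V·I* = 0.008238 - j0.221 VA.
Step 7 — Real power: P = Re(S) = 0.008238 W.
Step 8 — Reactive power: Q = Im(S) = -0.221 VAR.
Step 9 — Apparent power: |S| = 0.2212 VA.
Step 10 — Power factor: PF = P/|S| = 0.03724 (leading).

(a) P = 0.008238 W  (b) Q = -0.221 VAR  (c) S = 0.2212 VA  (d) PF = 0.03724 (leading)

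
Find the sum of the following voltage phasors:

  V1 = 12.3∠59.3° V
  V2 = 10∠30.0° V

Step 1 — Convert each phasor to rectangular form:
  V1 = 12.3·(cos(59.3°) + j·sin(59.3°)) = 6.28 + j10.58 V
  V2 = 10·(cos(30.0°) + j·sin(30.0°)) = 8.66 + j5 V
Step 2 — Sum components: V_total = 14.94 + j15.58 V.
Step 3 — Convert to polar: |V_total| = 21.58 V, ∠V_total = 46.2°.

V_total = 21.58∠46.2° V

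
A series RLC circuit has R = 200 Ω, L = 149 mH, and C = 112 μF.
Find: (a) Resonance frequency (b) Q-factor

Step 1 — Resonance condition Im(Z)=0 gives ω₀ = 1/√(LC).
Step 2 — ω₀ = 1/√(0.149·0.000112) = 244.8 rad/s.
Step 3 — f₀ = ω₀/(2π) = 38.96 Hz.
Step 4 — Series Q: Q = ω₀L/R = 244.8·0.149/200 = 0.1824.

(a) f₀ = 38.96 Hz  (b) Q = 0.1824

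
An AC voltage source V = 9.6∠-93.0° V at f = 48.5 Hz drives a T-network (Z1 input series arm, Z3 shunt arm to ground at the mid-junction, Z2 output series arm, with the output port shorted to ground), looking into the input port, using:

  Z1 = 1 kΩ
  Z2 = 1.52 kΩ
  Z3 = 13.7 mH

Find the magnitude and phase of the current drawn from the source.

Step 1 — Angular frequency: ω = 2π·f = 2π·48.5 = 304.7 rad/s.
Step 2 — Component impedances:
  Z1: Z = R = 1000 Ω
  Z2: Z = R = 1520 Ω
  Z3: Z = jωL = j·304.7·0.0137 = 0 + j4.175 Ω
Step 3 — With the output port shorted to ground, the output series arm Z2 runs from the junction to ground; the shunt arm Z3 also runs from the junction to ground. They appear in parallel: Z3 || Z2 = 0.01147 + j4.175 Ω.
Step 4 — Series with input arm Z1: Z_in = Z1 + (Z3 || Z2) = 1000 + j4.175 Ω = 1000∠0.2° Ω.
Step 5 — Source phasor: V = 9.6∠-93.0° V = -0.5024 - j9.587 V.
Step 6 — Ohm's law: I = V / Z_total = (-0.5024 - j9.587) / (1000 + j4.175) = -0.0005424 - j0.009584 A.
Step 7 — Convert to polar: |I| = 0.0096 A, ∠I = -93.2°.

I = 0.0096∠-93.2° A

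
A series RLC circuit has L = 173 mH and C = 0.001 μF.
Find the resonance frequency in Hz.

Step 1 — Resonance condition Im(Z)=0 gives ω₀ = 1/√(LC).
Step 2 — ω₀ = 1/√(0.173·1e-09) = 7.603e+04 rad/s.
Step 3 — f₀ = ω₀/(2π) = 1.21e+04 Hz.

f₀ = 1.21e+04 Hz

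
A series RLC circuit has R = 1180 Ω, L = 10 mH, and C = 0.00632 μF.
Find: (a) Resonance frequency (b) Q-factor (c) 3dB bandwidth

Step 1 — Resonance condition Im(Z)=0 gives ω₀ = 1/√(LC).
Step 2 — ω₀ = 1/√(0.01·6.32e-09) = 1.258e+05 rad/s.
Step 3 — f₀ = ω₀/(2π) = 2.002e+04 Hz.
Step 4 — Series Q: Q = ω₀L/R = 1.258e+05·0.01/1180 = 1.066.
Step 5 — 3dB bandwidth: Δω = ω₀/Q = 1.18e+05 rad/s; BW = Δω/(2π) = 1.878e+04 Hz.

(a) f₀ = 2.002e+04 Hz  (b) Q = 1.066  (c) BW = 1.878e+04 Hz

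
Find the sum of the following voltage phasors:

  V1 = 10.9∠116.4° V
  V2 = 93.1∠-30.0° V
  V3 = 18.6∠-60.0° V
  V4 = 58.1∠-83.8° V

Step 1 — Convert each phasor to rectangular form:
  V1 = 10.9·(cos(116.4°) + j·sin(116.4°)) = -4.847 + j9.763 V
  V2 = 93.1·(cos(-30.0°) + j·sin(-30.0°)) = 80.63 - j46.55 V
  V3 = 18.6·(cos(-60.0°) + j·sin(-60.0°)) = 9.3 - j16.11 V
  V4 = 58.1·(cos(-83.8°) + j·sin(-83.8°)) = 6.275 - j57.76 V
Step 2 — Sum components: V_total = 91.36 - j110.7 V.
Step 3 — Convert to polar: |V_total| = 143.5 V, ∠V_total = -50.5°.

V_total = 143.5∠-50.5° V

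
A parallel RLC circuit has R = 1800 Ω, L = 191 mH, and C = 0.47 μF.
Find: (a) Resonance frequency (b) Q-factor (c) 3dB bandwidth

Step 1 — Resonance: ω₀ = 1/√(LC) = 1/√(0.191·4.7e-07) = 3338 rad/s.
Step 2 — f₀ = ω₀/(2π) = 531.2 Hz.
Step 3 — Parallel Q: Q = R/(ω₀L) = 1800/(3338·0.191) = 2.824.
Step 4 — Bandwidth: Δω = ω₀/Q = 1182 rad/s; BW = Δω/(2π) = 188.1 Hz.

(a) f₀ = 531.2 Hz  (b) Q = 2.824  (c) BW = 188.1 Hz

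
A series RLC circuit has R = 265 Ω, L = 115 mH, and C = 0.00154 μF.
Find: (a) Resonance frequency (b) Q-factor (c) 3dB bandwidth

Step 1 — Resonance: ω₀ = 1/√(LC) = 1/√(0.115·1.54e-09) = 7.514e+04 rad/s.
Step 2 — f₀ = ω₀/(2π) = 1.196e+04 Hz.
Step 3 — Series Q: Q = ω₀L/R = 7.514e+04·0.115/265 = 32.61.
Step 4 — Bandwidth: Δω = ω₀/Q = 2304 rad/s; BW = Δω/(2π) = 366.7 Hz.

(a) f₀ = 1.196e+04 Hz  (b) Q = 32.61  (c) BW = 366.7 Hz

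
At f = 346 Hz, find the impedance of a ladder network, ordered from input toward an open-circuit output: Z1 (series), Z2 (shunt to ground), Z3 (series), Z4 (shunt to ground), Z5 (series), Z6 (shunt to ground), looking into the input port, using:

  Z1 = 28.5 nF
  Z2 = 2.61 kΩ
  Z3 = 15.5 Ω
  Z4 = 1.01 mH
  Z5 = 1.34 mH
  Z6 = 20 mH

Step 1 — Angular frequency: ω = 2π·f = 2π·346 = 2174 rad/s.
Step 2 — Component impedances:
  Z1: Z = 1/(jωC) = -j/(ω·C) = 0 - j1.614e+04 Ω
  Z2: Z = R = 2610 Ω
  Z3: Z = R = 15.5 Ω
  Z4: Z = jωL = j·2174·0.00101 = 0 + j2.196 Ω
  Z5: Z = jωL = j·2174·0.00134 = 0 + j2.913 Ω
  Z6: Z = jωL = j·2174·0.02 = 0 + j43.48 Ω
Step 3 — Ladder network (open output): work backward from the far end, alternating series and parallel combinations. Z_in = 15.41 - j1.614e+04 Ω = 1.614e+04∠-89.9° Ω.

Z = 15.41 - j1.614e+04 Ω = 1.614e+04∠-89.9° Ω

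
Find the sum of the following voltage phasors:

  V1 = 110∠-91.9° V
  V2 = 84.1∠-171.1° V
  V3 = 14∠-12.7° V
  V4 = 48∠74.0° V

Step 1 — Convert each phasor to rectangular form:
  V1 = 110·(cos(-91.9°) + j·sin(-91.9°)) = -3.647 - j109.9 V
  V2 = 84.1·(cos(-171.1°) + j·sin(-171.1°)) = -83.09 - j13.01 V
  V3 = 14·(cos(-12.7°) + j·sin(-12.7°)) = 13.66 - j3.078 V
  V4 = 48·(cos(74.0°) + j·sin(74.0°)) = 13.23 + j46.14 V
Step 2 — Sum components: V_total = -59.85 - j79.89 V.
Step 3 — Convert to polar: |V_total| = 99.82 V, ∠V_total = -126.8°.

V_total = 99.82∠-126.8° V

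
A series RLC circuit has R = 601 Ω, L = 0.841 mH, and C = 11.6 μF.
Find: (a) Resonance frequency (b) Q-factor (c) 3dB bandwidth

Step 1 — Resonance condition Im(Z)=0 gives ω₀ = 1/√(LC).
Step 2 — ω₀ = 1/√(0.000841·1.16e-05) = 1.012e+04 rad/s.
Step 3 — f₀ = ω₀/(2π) = 1611 Hz.
Step 4 — Series Q: Q = ω₀L/R = 1.012e+04·0.000841/601 = 0.01417.
Step 5 — 3dB bandwidth: Δω = ω₀/Q = 7.146e+05 rad/s; BW = Δω/(2π) = 1.137e+05 Hz.

(a) f₀ = 1611 Hz  (b) Q = 0.01417  (c) BW = 1.137e+05 Hz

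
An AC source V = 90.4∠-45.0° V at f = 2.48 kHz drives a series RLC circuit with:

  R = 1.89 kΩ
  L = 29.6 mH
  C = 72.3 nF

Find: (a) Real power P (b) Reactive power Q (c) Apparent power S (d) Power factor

Step 1 — Angular frequency: ω = 2π·f = 2π·2480 = 1.558e+04 rad/s.
Step 2 — Component impedances:
  R: Z = R = 1890 Ω
  L: Z = jωL = j·1.558e+04·0.0296 = 0 + j461.2 Ω
  C: Z = 1/(jωC) = -j/(ω·C) = 0 - j887.6 Ω
Step 3 — Series combination: Z_total = R + L + C = 1890 - j426.4 Ω = 1938∠-12.7° Ω.
Step 4 — Source phasor: V = 90.4∠-45.0° V = 63.92 - j63.92 V.
Step 5 — Current: I = V / Z = 0.03944 - j0.02492 A = 0.04666∠-32.3° A.
Step 6 — Complex power: S = V·I* = 4.114 - j0.9282 VA.
Step 7 — Real power: P = Re(S) = 4.114 W.
Step 8 — Reactive power: Q = Im(S) = -0.9282 VAR.
Step 9 — Apparent power: |S| = 4.218 VA.
Step 10 — Power factor: PF = P/|S| = 0.9755 (leading).

(a) P = 4.114 W  (b) Q = -0.9282 VAR  (c) S = 4.218 VA  (d) PF = 0.9755 (leading)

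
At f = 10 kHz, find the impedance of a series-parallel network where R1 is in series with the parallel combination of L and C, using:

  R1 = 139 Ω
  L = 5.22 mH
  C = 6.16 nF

Step 1 — Angular frequency: ω = 2π·f = 2π·1e+04 = 6.283e+04 rad/s.
Step 2 — Component impedances:
  R1: Z = R = 139 Ω
  L: Z = jωL = j·6.283e+04·0.00522 = 0 + j328 Ω
  C: Z = 1/(jωC) = -j/(ω·C) = 0 - j2584 Ω
Step 3 — Parallel branch: L || C = 1/(1/L + 1/C) = 0 + j375.7 Ω.
Step 4 — Series with R1: Z_total = R1 + (L || C) = 139 + j375.7 Ω = 400.6∠69.7° Ω.

Z = 139 + j375.7 Ω = 400.6∠69.7° Ω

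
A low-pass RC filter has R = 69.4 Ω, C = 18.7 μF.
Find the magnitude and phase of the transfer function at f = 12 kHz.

Step 1 — Angular frequency: ω = 2π·1.2e+04 = 7.54e+04 rad/s.
Step 2 — Transfer function: H(jω) = 1/(1 + jωRC).
Step 3 — Denominator: 1 + jωRC = 1 + j·7.54e+04·69.4·1.87e-05 = 1 + j97.85.
Step 4 — H = 0.0001044 - j0.01022.
Step 5 — Magnitude: |H| = 0.01022 (-39.8 dB); phase: φ = -89.4°.

|H| = 0.01022 (-39.8 dB), φ = -89.4°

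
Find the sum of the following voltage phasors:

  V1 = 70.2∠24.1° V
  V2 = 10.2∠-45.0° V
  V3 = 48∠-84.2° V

Step 1 — Convert each phasor to rectangular form:
  V1 = 70.2·(cos(24.1°) + j·sin(24.1°)) = 64.08 + j28.66 V
  V2 = 10.2·(cos(-45.0°) + j·sin(-45.0°)) = 7.212 - j7.212 V
  V3 = 48·(cos(-84.2°) + j·sin(-84.2°)) = 4.851 - j47.75 V
Step 2 — Sum components: V_total = 76.14 - j26.3 V.
Step 3 — Convert to polar: |V_total| = 80.56 V, ∠V_total = -19.1°.

V_total = 80.56∠-19.1° V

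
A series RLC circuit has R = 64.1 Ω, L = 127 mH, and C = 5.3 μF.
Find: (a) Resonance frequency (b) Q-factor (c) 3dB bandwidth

Step 1 — Resonance condition Im(Z)=0 gives ω₀ = 1/√(LC).
Step 2 — ω₀ = 1/√(0.127·5.3e-06) = 1219 rad/s.
Step 3 — f₀ = ω₀/(2π) = 194 Hz.
Step 4 — Series Q: Q = ω₀L/R = 1219·0.127/64.1 = 2.415.
Step 5 — 3dB bandwidth: Δω = ω₀/Q = 504.7 rad/s; BW = Δω/(2π) = 80.33 Hz.

(a) f₀ = 194 Hz  (b) Q = 2.415  (c) BW = 80.33 Hz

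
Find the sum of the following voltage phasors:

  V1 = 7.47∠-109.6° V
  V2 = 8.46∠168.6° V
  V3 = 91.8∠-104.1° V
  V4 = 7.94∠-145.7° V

Step 1 — Convert each phasor to rectangular form:
  V1 = 7.47·(cos(-109.6°) + j·sin(-109.6°)) = -2.506 - j7.037 V
  V2 = 8.46·(cos(168.6°) + j·sin(168.6°)) = -8.293 + j1.672 V
  V3 = 91.8·(cos(-104.1°) + j·sin(-104.1°)) = -22.36 - j89.03 V
  V4 = 7.94·(cos(-145.7°) + j·sin(-145.7°)) = -6.559 - j4.474 V
Step 2 — Sum components: V_total = -39.72 - j98.87 V.
Step 3 — Convert to polar: |V_total| = 106.6 V, ∠V_total = -111.9°.

V_total = 106.6∠-111.9° V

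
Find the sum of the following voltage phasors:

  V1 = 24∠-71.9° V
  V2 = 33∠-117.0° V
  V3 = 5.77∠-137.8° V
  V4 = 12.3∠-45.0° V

Step 1 — Convert each phasor to rectangular form:
  V1 = 24·(cos(-71.9°) + j·sin(-71.9°)) = 7.456 - j22.81 V
  V2 = 33·(cos(-117.0°) + j·sin(-117.0°)) = -14.98 - j29.4 V
  V3 = 5.77·(cos(-137.8°) + j·sin(-137.8°)) = -4.274 - j3.876 V
  V4 = 12.3·(cos(-45.0°) + j·sin(-45.0°)) = 8.697 - j8.697 V
Step 2 — Sum components: V_total = -3.102 - j64.79 V.
Step 3 — Convert to polar: |V_total| = 64.86 V, ∠V_total = -92.7°.

V_total = 64.86∠-92.7° V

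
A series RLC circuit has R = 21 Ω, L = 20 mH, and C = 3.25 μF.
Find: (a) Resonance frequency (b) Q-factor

Step 1 — Resonance condition Im(Z)=0 gives ω₀ = 1/√(LC).
Step 2 — ω₀ = 1/√(0.02·3.25e-06) = 3922 rad/s.
Step 3 — f₀ = ω₀/(2π) = 624.3 Hz.
Step 4 — Series Q: Q = ω₀L/R = 3922·0.02/21 = 3.736.

(a) f₀ = 624.3 Hz  (b) Q = 3.736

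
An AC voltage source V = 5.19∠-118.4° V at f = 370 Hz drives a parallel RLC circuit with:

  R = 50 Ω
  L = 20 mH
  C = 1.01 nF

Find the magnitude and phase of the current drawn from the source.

Step 1 — Angular frequency: ω = 2π·f = 2π·370 = 2325 rad/s.
Step 2 — Component impedances:
  R: Z = R = 50 Ω
  L: Z = jωL = j·2325·0.02 = 0 + j46.5 Ω
  C: Z = 1/(jωC) = -j/(ω·C) = 0 - j4.259e+05 Ω
Step 3 — Parallel combination: 1/Z_total = 1/R + 1/L + 1/C; Z_total = 23.19 + j24.93 Ω = 34.05∠47.1° Ω.
Step 4 — Source phasor: V = 5.19∠-118.4° V = -2.468 - j4.565 V.
Step 5 — Ohm's law: I = V / Z_total = (-2.468 - j4.565) / (23.19 + j24.93) = -0.1475 - j0.03822 A.
Step 6 — Convert to polar: |I| = 0.1524 A, ∠I = -165.5°.

I = 0.1524∠-165.5° A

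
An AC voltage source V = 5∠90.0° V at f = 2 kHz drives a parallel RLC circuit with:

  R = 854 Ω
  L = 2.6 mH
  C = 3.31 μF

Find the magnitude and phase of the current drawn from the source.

Step 1 — Angular frequency: ω = 2π·f = 2π·2000 = 1.257e+04 rad/s.
Step 2 — Component impedances:
  R: Z = R = 854 Ω
  L: Z = jωL = j·1.257e+04·0.0026 = 0 + j32.67 Ω
  C: Z = 1/(jωC) = -j/(ω·C) = 0 - j24.04 Ω
Step 3 — Parallel combination: 1/Z_total = 1/R + 1/L + 1/C; Z_total = 9.59 - j89.99 Ω = 90.5∠-83.9° Ω.
Step 4 — Source phasor: V = 5∠90.0° V = 0 + j5 V.
Step 5 — Ohm's law: I = V / Z_total = (0 + j5) / (9.59 - j89.99) = -0.05494 + j0.005855 A.
Step 6 — Convert to polar: |I| = 0.05525 A, ∠I = 173.9°.

I = 0.05525∠173.9° A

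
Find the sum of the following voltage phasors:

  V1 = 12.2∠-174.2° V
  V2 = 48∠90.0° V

Step 1 — Convert each phasor to rectangular form:
  V1 = 12.2·(cos(-174.2°) + j·sin(-174.2°)) = -12.14 - j1.233 V
  V2 = 48·(cos(90.0°) + j·sin(90.0°)) = 0 + j48 V
Step 2 — Sum components: V_total = -12.14 + j46.77 V.
Step 3 — Convert to polar: |V_total| = 48.32 V, ∠V_total = 104.5°.

V_total = 48.32∠104.5° V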